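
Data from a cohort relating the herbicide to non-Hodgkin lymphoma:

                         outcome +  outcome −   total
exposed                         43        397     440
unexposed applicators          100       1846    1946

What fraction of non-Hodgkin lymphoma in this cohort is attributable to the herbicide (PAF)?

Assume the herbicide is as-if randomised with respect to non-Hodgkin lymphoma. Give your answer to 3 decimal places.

PAF ≈ 0.143

p₁ = P(outcome | exposed) = 43/440 = 0.097727
p₀ = P(outcome | unexposed) = 100/1946 = 0.051387
Exposure prevalence π = 440/2386 = 0.18441; overall risk P(Y=1) = 0.059933.
Under exogeneity, PAF = [P(Y=1) − p₀]/P(Y=1).
PAF = (0.059933 − 0.051387) / 0.059933 ≈ 0.1426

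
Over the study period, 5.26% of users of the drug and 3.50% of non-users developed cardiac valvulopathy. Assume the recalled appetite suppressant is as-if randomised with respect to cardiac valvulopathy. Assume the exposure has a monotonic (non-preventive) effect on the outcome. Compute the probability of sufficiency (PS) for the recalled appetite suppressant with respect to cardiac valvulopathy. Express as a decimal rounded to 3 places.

PS ≈ 0.018

p₁ = 0.0526, p₀ = 0.035.
Under exogeneity and monotonicity, PS = (p₁ − p₀) / (1 − p₀).
PS = (0.0526 − 0.035) / (1 − 0.035) = 0.0176 / 0.965 ≈ 0.0182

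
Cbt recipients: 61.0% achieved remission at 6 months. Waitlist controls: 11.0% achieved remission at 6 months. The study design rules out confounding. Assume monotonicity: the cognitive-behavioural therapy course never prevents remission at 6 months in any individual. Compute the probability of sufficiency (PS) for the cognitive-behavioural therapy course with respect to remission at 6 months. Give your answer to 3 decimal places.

p₁ = 0.61, p₀ = 0.11.
Under exogeneity and monotonicity, PS = (p₁ − p₀) / (1 − p₀).
PS = (0.61 − 0.11) / (1 − 0.11) = 0.5 / 0.89 ≈ 0.5618

PS ≈ 0.562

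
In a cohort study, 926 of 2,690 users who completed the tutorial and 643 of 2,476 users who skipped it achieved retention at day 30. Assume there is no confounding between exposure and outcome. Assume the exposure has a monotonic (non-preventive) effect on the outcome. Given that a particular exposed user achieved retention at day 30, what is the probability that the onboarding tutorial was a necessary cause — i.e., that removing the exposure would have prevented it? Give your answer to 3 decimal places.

p₁ = P(outcome | exposed) = 926/2690 = 0.34424
p₀ = P(outcome | unexposed) = 643/2476 = 0.25969
Under exogeneity and monotonicity, PN = (p₁ − p₀) / p₁.
PN = (0.34424 − 0.25969) / 0.34424 = 0.084545 / 0.34424 ≈ 0.2456

PN ≈ 0.246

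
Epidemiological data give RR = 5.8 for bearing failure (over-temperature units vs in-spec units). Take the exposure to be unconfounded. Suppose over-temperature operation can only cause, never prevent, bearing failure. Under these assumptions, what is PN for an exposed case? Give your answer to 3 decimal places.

PN ≈ 0.828

Under exogeneity and monotonicity, PN = (RR − 1) / RR = 1 − 1/RR.
PN = (5.8 − 1) / 5.8 = 4.8 / 5.8 ≈ 0.8276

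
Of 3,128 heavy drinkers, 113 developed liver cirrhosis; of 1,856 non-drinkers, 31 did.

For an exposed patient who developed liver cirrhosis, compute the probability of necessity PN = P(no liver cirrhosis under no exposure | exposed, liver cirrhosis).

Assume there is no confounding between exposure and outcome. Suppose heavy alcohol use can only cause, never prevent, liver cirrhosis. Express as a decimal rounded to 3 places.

PN ≈ 0.538

p₁ = P(outcome | exposed) = 113/3128 = 0.036125
p₀ = P(outcome | unexposed) = 31/1856 = 0.016703
Under exogeneity and monotonicity, PN = (p₁ − p₀) / p₁.
PN = (0.036125 − 0.016703) / 0.036125 = 0.019423 / 0.036125 ≈ 0.5376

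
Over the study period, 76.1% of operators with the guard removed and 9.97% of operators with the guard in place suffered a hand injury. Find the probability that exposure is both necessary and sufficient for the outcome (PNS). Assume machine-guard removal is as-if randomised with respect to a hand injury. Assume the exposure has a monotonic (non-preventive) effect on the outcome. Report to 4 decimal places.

PNS ≈ 0.6613

p₁ = 0.761, p₀ = 0.0997.
Under exogeneity and monotonicity, PNS = p₁ − p₀.
PNS = 0.761 − 0.0997 = 0.6613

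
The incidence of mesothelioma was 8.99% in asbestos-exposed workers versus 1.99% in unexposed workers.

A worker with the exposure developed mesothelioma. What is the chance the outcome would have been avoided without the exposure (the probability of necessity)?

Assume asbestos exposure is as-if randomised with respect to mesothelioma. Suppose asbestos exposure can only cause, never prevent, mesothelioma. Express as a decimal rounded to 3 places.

PN ≈ 0.779

p₁ = 0.0899, p₀ = 0.0199.
Under exogeneity and monotonicity, PN = (p₁ − p₀) / p₁.
PN = (0.0899 − 0.0199) / 0.0899 = 0.07 / 0.0899 ≈ 0.7786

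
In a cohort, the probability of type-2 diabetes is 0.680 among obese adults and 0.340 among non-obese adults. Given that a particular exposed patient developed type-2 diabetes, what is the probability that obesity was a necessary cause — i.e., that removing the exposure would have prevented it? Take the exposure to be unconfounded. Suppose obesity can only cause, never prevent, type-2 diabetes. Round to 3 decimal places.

Let p₁ = 0.68, p₀ = 0.34.
Under exogeneity and monotonicity, PN = (p₁ − p₀) / p₁.
PN = (0.68 − 0.34) / 0.68 = 0.34 / 0.68 ≈ 0.5000

PN ≈ 0.500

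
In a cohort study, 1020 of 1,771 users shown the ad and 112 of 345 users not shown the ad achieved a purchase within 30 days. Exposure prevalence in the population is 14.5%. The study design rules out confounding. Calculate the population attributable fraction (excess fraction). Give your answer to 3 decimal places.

PAF ≈ 0.101

p₁ = P(outcome | exposed) = 1020/1771 = 0.57595
p₀ = P(outcome | unexposed) = 112/345 = 0.32464
Overall risk P(Y=1) = π·p₁ + (1−π)·p₀ = 0.145×0.57595 + 0.855×0.32464 = 0.36108.
Under exogeneity, PAF = [P(Y=1) − p₀] / P(Y=1).
PAF = (0.36108 − 0.32464) / 0.36108 ≈ 0.1009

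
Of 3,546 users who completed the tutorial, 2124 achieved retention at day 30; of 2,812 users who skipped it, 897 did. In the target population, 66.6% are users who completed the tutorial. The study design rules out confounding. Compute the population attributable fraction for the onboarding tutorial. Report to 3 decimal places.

p₁ = P(outcome | exposed) = 2124/3546 = 0.59898
p₀ = P(outcome | unexposed) = 897/2812 = 0.31899
Overall risk P(Y=1) = π·p₁ + (1−π)·p₀ = 0.666×0.59898 + 0.334×0.31899 = 0.50547.
Under exogeneity, PAF = [P(Y=1) − p₀] / P(Y=1).
PAF = (0.50547 − 0.31899) / 0.50547 ≈ 0.3689

PAF ≈ 0.369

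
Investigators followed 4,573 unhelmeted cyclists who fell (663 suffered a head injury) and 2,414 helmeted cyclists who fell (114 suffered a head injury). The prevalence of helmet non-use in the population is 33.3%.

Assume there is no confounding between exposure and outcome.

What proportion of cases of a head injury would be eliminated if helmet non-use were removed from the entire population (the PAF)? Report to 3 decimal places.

p₁ = P(outcome | exposed) = 663/4573 = 0.14498
p₀ = P(outcome | unexposed) = 114/2414 = 0.047225
Overall risk P(Y=1) = π·p₁ + (1−π)·p₀ = 0.333×0.14498 + 0.667×0.047225 = 0.079778.
Under exogeneity, PAF = [P(Y=1) − p₀] / P(Y=1).
PAF = (0.079778 − 0.047225) / 0.079778 ≈ 0.4080

PAF ≈ 0.408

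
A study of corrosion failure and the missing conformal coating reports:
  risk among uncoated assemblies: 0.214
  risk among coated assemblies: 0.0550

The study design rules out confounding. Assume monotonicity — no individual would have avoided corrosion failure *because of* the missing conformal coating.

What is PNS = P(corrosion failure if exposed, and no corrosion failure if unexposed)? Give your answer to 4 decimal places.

Let p₁ = 0.214, p₀ = 0.055.
Under exogeneity and monotonicity, PNS = p₁ − p₀.
PNS = 0.214 − 0.055 = 0.159

PNS ≈ 0.1590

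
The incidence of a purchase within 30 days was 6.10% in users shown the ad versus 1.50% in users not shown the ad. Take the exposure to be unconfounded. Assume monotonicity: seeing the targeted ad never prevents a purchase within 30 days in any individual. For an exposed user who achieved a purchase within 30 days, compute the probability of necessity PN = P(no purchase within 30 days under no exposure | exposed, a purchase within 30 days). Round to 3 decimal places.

PN ≈ 0.754

p₁ = 0.061, p₀ = 0.015.
Under exogeneity and monotonicity, PN = (p₁ − p₀) / p₁.
PN = (0.061 − 0.015) / 0.061 = 0.046 / 0.061 ≈ 0.7541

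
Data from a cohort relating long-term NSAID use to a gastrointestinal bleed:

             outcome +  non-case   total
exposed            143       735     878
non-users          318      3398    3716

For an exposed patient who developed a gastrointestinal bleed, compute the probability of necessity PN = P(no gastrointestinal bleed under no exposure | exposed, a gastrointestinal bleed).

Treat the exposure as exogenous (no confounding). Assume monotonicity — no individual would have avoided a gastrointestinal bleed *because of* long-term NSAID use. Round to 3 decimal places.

PN ≈ 0.475

p₁ = P(outcome | exposed) = 143/878 = 0.16287
p₀ = P(outcome | unexposed) = 318/3716 = 0.085576
Under exogeneity and monotonicity, PN = (p₁ − p₀) / p₁.
PN = (0.16287 − 0.085576) / 0.16287 = 0.077294 / 0.16287 ≈ 0.4746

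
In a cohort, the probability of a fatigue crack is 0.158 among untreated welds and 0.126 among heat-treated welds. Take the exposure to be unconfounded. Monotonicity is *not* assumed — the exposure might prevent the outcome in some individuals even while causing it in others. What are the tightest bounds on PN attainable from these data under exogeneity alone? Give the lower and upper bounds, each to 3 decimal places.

Let p₁ = 0.158, p₀ = 0.126.
Under exogeneity alone the bounds on PN are max{0,(p₁−p₀)/p₁} ≤ PN ≤ min{1,(1−p₀)/p₁}.
  lower = (p₁ − p₀)/p₁ = 0.032 / 0.158 ≈ 0.2025
  upper = min{1, (1 − p₀)/p₁} = 0.874 / 0.158 ≈ 5.5316 → capped at 1

0.203 ≤ PN ≤ 1.000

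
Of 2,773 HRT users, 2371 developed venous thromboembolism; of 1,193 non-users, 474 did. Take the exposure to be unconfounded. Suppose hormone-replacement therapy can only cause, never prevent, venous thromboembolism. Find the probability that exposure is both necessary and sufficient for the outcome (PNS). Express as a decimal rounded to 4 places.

PNS ≈ 0.4577

p₁ = P(outcome | exposed) = 2371/2773 = 0.85503
p₀ = P(outcome | unexposed) = 474/1193 = 0.39732
Under exogeneity and monotonicity, PNS = p₁ − p₀.
PNS = 0.85503 − 0.39732 = 0.45771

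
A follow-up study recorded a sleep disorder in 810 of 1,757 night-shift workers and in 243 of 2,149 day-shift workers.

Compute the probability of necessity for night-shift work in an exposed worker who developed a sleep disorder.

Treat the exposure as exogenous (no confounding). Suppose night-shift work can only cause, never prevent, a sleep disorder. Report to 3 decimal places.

p₁ = P(outcome | exposed) = 810/1757 = 0.46101
p₀ = P(outcome | unexposed) = 243/2149 = 0.11308
Under exogeneity and monotonicity, PN = (p₁ − p₀) / p₁.
PN = (0.46101 − 0.11308) / 0.46101 = 0.34794 / 0.46101 ≈ 0.7547

PN ≈ 0.755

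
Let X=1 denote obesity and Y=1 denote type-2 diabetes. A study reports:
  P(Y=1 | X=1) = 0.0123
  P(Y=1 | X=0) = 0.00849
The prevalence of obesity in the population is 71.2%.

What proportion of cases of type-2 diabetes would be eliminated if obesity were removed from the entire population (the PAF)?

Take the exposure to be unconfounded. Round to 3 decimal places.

PAF ≈ 0.242

Let p₁ = 0.0123, p₀ = 0.00849.
Overall risk P(Y=1) = π·p₁ + (1−π)·p₀ = 0.712×0.0123 + 0.288×0.00849 = 0.011203.
Under exogeneity, PAF = [P(Y=1) − p₀] / P(Y=1).
PAF = (0.011203 − 0.00849) / 0.011203 ≈ 0.2421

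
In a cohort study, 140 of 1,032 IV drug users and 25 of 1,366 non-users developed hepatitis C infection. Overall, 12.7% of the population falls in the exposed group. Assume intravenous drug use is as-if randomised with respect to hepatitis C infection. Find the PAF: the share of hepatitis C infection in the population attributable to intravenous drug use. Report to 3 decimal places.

PAF ≈ 0.449

p₁ = P(outcome | exposed) = 140/1032 = 0.13566
p₀ = P(outcome | unexposed) = 25/1366 = 0.018302
Overall risk P(Y=1) = π·p₁ + (1−π)·p₀ = 0.127×0.13566 + 0.873×0.018302 = 0.033206.
Under exogeneity, PAF = [P(Y=1) − p₀] / P(Y=1).
PAF = (0.033206 − 0.018302) / 0.033206 ≈ 0.4488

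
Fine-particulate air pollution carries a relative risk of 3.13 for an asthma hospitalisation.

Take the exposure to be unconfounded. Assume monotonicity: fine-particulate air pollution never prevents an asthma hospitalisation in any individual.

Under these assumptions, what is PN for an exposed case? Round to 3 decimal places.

Under exogeneity and monotonicity, PN = (RR − 1) / RR = 1 − 1/RR.
PN = (3.13 − 1) / 3.13 = 2.13 / 3.13 ≈ 0.6805

PN ≈ 0.681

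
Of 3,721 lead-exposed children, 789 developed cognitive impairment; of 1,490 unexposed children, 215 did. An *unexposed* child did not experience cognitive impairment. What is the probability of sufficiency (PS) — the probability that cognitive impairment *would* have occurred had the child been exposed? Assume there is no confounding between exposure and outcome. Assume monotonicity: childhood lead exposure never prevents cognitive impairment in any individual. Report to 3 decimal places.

PS ≈ 0.079

p₁ = P(outcome | exposed) = 789/3721 = 0.21204
p₀ = P(outcome | unexposed) = 215/1490 = 0.1443
Under exogeneity and monotonicity, PS = (p₁ − p₀) / (1 − p₀).
PS = (0.21204 − 0.1443) / (1 − 0.1443) = 0.067744 / 0.8557 ≈ 0.0792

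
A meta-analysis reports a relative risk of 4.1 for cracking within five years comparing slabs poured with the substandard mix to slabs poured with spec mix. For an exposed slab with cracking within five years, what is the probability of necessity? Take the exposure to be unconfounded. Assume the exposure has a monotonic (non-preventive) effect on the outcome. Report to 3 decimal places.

Under exogeneity and monotonicity, PN = (RR − 1) / RR = 1 − 1/RR.
PN = (4.1 − 1) / 4.1 = 3.1 / 4.1 ≈ 0.7561

PN ≈ 0.756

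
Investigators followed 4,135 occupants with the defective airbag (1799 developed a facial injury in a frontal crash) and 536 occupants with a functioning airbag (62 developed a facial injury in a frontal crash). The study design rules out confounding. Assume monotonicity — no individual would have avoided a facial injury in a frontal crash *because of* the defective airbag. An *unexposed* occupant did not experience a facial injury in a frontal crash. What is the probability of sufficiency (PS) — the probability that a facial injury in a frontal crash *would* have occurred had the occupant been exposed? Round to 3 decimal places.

p₁ = P(outcome | exposed) = 1799/4135 = 0.43507
p₀ = P(outcome | unexposed) = 62/536 = 0.11567
Under exogeneity and monotonicity, PS = (p₁ − p₀) / (1 − p₀).
PS = (0.43507 − 0.11567) / (1 − 0.11567) = 0.31939 / 0.88433 ≈ 0.3612

PS ≈ 0.361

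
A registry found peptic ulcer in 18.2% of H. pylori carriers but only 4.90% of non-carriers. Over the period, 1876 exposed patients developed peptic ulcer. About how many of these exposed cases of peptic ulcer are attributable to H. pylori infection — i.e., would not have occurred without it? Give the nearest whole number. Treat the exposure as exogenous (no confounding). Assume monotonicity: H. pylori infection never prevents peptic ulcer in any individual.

p₁ = 0.182, p₀ = 0.049.
PN = (p₁ − p₀)/p₁ = (0.182 − 0.049) / 0.182 ≈ 0.73077.
Attributable cases ≈ PN × (exposed cases) = 0.73077 × 1876 ≈ 1370.92.

about 1371 cases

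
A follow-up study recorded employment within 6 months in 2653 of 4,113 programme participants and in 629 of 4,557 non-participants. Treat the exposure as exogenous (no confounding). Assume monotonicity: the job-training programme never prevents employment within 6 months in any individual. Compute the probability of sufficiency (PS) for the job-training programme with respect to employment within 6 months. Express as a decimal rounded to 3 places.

PS ≈ 0.588

p₁ = P(outcome | exposed) = 2653/4113 = 0.64503
p₀ = P(outcome | unexposed) = 629/4557 = 0.13803
Under exogeneity and monotonicity, PS = (p₁ − p₀) / (1 − p₀).
PS = (0.64503 − 0.13803) / (1 − 0.13803) = 0.507 / 0.86197 ≈ 0.5882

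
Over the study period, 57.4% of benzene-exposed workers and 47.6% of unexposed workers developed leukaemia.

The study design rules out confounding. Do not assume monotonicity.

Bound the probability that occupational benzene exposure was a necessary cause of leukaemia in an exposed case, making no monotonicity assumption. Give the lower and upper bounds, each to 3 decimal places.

p₁ = 0.574, p₀ = 0.476.
Under exogeneity alone the bounds on PN are max{0,(p₁−p₀)/p₁} ≤ PN ≤ min{1,(1−p₀)/p₁}.
  lower = (p₁ − p₀)/p₁ = 0.098 / 0.574 ≈ 0.1707
  upper = min{1, (1 − p₀)/p₁} = 0.524 / 0.574 ≈ 0.9129

0.171 ≤ PN ≤ 0.913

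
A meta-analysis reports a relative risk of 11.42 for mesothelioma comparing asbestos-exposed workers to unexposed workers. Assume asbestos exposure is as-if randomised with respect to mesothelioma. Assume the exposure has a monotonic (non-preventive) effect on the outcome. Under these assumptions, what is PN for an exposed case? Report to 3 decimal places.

Under exogeneity and monotonicity, PN = (RR − 1) / RR = 1 − 1/RR.
PN = (11.42 − 1) / 11.42 = 10.42 / 11.42 ≈ 0.9124

PN ≈ 0.912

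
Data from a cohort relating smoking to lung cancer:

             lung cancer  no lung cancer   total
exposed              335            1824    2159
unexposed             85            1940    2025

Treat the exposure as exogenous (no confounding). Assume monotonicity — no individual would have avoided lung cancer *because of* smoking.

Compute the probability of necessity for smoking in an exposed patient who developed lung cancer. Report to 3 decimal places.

PN ≈ 0.729

p₁ = P(outcome | exposed) = 335/2159 = 0.15516
p₀ = P(outcome | unexposed) = 85/2025 = 0.041975
Under exogeneity and monotonicity, PN = (p₁ − p₀) / p₁.
PN = (0.15516 − 0.041975) / 0.15516 = 0.11319 / 0.15516 ≈ 0.7295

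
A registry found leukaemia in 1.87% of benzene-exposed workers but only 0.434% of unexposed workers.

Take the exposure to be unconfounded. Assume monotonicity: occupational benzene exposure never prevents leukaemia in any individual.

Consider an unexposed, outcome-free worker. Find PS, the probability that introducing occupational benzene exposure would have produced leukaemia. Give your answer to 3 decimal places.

p₁ = 0.0187, p₀ = 0.00434.
Under exogeneity and monotonicity, PS = (p₁ − p₀) / (1 − p₀).
PS = (0.0187 − 0.00434) / (1 − 0.00434) = 0.01436 / 0.99566 ≈ 0.0144

PS ≈ 0.014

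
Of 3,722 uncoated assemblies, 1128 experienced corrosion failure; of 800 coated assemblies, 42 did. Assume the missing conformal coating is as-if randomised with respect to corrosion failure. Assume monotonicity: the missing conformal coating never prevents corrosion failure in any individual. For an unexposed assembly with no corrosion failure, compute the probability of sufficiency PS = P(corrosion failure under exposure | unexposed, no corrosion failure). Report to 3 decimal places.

p₁ = P(outcome | exposed) = 1128/3722 = 0.30306
p₀ = P(outcome | unexposed) = 42/800 = 0.0525
Under exogeneity and monotonicity, PS = (p₁ − p₀) / (1 − p₀).
PS = (0.30306 − 0.0525) / (1 − 0.0525) = 0.25056 / 0.9475 ≈ 0.2644

PS ≈ 0.264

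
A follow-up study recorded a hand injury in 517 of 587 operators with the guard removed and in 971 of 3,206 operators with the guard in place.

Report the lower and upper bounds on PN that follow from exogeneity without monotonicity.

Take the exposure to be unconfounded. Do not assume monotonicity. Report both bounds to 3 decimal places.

p₁ = P(outcome | exposed) = 517/587 = 0.88075
p₀ = P(outcome | unexposed) = 971/3206 = 0.30287
Under exogeneity alone the bounds on PN are max{0,(p₁−p₀)/p₁} ≤ PN ≤ min{1,(1−p₀)/p₁}.
  lower = (p₁ − p₀)/p₁ = 0.57788 / 0.88075 ≈ 0.6561
  upper = min{1, (1 − p₀)/p₁} = 0.69713 / 0.88075 ≈ 0.7915

0.656 ≤ PN ≤ 0.792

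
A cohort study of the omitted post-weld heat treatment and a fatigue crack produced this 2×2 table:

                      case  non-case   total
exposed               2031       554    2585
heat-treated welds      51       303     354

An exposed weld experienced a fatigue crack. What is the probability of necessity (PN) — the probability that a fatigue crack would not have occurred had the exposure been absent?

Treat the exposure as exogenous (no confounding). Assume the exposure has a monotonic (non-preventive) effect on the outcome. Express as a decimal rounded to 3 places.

p₁ = P(outcome | exposed) = 2031/2585 = 0.78569
p₀ = P(outcome | unexposed) = 51/354 = 0.14407
Under exogeneity and monotonicity, PN = (p₁ − p₀)/p₁.
PN = (0.78569 − 0.14407) / 0.78569 ≈ 0.8166

PN ≈ 0.817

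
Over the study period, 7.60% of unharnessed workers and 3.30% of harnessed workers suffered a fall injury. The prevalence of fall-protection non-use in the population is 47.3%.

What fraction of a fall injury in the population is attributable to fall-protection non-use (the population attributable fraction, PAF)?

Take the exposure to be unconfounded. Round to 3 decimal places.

p₁ = 0.076, p₀ = 0.033.
Overall risk P(Y=1) = π·p₁ + (1−π)·p₀ = 0.473×0.076 + 0.527×0.033 = 0.053339.
Under exogeneity, PAF = [P(Y=1) − p₀] / P(Y=1).
PAF = (0.053339 − 0.033) / 0.053339 ≈ 0.3813

PAF ≈ 0.381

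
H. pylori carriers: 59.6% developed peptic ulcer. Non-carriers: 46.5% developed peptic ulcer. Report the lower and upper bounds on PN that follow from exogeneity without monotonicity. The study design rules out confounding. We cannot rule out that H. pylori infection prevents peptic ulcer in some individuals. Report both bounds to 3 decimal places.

0.220 ≤ PN ≤ 0.898

p₁ = 0.596, p₀ = 0.465.
Under exogeneity alone the bounds on PN are max{0,(p₁−p₀)/p₁} ≤ PN ≤ min{1,(1−p₀)/p₁}.
  lower = (p₁ − p₀)/p₁ = 0.131 / 0.596 ≈ 0.2198
  upper = min{1, (1 − p₀)/p₁} = 0.535 / 0.596 ≈ 0.8977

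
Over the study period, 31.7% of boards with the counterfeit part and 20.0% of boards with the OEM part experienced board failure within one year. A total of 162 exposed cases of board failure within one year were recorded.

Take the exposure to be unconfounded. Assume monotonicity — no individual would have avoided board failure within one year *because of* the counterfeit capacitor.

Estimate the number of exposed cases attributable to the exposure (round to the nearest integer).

p₁ = 0.317, p₀ = 0.2.
PN = (p₁ − p₀)/p₁ = (0.317 − 0.2) / 0.317 ≈ 0.36909.
Attributable cases ≈ PN × (exposed cases) = 0.36909 × 162 ≈ 59.79.

about 60 cases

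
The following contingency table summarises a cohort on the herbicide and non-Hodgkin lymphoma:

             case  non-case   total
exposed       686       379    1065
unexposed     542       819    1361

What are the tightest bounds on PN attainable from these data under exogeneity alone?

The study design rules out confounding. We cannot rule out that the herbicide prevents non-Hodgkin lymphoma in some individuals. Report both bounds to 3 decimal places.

0.382 ≤ PN ≤ 0.934

p₁ = P(outcome | exposed) = 686/1065 = 0.64413
p₀ = P(outcome | unexposed) = 542/1361 = 0.39824
Under exogeneity alone the bounds on PN are max{0,(p₁−p₀)/p₁} ≤ PN ≤ min{1,(1−p₀)/p₁}.
  lower = (p₁ − p₀)/p₁ = 0.24589 / 0.64413 ≈ 0.3817
  upper = min{1, (1 − p₀)/p₁} = 0.60176 / 0.64413 ≈ 0.9342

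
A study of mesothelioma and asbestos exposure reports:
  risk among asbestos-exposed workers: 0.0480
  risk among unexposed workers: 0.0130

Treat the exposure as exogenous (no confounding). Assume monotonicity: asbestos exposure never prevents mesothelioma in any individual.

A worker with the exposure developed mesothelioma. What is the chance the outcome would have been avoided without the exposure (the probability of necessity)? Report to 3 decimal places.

Let p₁ = 0.048, p₀ = 0.013.
Under exogeneity and monotonicity, PN = (p₁ − p₀) / p₁.
PN = (0.048 − 0.013) / 0.048 = 0.035 / 0.048 ≈ 0.7292

PN ≈ 0.729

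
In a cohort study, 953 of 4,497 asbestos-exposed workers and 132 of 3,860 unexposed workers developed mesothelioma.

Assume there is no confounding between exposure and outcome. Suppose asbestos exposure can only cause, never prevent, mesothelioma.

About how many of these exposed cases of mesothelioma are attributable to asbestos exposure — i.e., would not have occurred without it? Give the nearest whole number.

p₁ = P(outcome | exposed) = 953/4497 = 0.21192
p₀ = P(outcome | unexposed) = 132/3860 = 0.034197
PN = (p₁ − p₀)/p₁ = (0.21192 − 0.034197) / 0.21192 ≈ 0.83863.
Attributable cases ≈ PN × (exposed cases) = 0.83863 × 953 ≈ 799.22.

about 799 cases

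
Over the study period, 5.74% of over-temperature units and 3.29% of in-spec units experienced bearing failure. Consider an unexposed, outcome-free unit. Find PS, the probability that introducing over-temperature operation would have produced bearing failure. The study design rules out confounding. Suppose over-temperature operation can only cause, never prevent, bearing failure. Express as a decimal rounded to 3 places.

p₁ = 0.0574, p₀ = 0.0329.
Under exogeneity and monotonicity, PS = (p₁ − p₀) / (1 − p₀).
PS = (0.0574 − 0.0329) / (1 − 0.0329) = 0.0245 / 0.9671 ≈ 0.0253

PS ≈ 0.025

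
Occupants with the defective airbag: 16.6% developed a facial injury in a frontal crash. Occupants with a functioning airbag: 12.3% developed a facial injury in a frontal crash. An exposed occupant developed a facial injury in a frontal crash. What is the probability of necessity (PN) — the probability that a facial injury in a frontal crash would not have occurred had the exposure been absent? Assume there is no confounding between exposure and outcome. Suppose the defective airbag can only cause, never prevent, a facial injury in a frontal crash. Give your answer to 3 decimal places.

PN ≈ 0.259

p₁ = 0.166, p₀ = 0.123.
Under exogeneity and monotonicity, PN = (p₁ − p₀) / p₁.
PN = (0.166 − 0.123) / 0.166 = 0.043 / 0.166 ≈ 0.2590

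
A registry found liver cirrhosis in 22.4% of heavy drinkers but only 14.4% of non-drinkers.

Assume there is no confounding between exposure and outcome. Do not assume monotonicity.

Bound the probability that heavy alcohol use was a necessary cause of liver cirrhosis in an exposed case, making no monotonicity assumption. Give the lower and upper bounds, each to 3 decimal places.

0.357 ≤ PN ≤ 1.000

p₁ = 0.224, p₀ = 0.144.
Under exogeneity alone the bounds on PN are max{0,(p₁−p₀)/p₁} ≤ PN ≤ min{1,(1−p₀)/p₁}.
  lower = (p₁ − p₀)/p₁ = 0.08 / 0.224 ≈ 0.3571
  upper = min{1, (1 − p₀)/p₁} = 0.856 / 0.224 ≈ 3.8214 → capped at 1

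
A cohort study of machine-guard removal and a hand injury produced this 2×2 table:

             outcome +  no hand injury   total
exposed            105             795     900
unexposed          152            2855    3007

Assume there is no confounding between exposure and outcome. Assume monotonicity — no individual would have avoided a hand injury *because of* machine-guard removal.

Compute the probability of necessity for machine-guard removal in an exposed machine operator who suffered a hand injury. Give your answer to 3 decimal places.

PN ≈ 0.567

p₁ = P(outcome | exposed) = 105/900 = 0.11667
p₀ = P(outcome | unexposed) = 152/3007 = 0.050549
Under exogeneity and monotonicity, PN = (p₁ − p₀) / p₁.
PN = (0.11667 − 0.050549) / 0.11667 = 0.066118 / 0.11667 ≈ 0.5667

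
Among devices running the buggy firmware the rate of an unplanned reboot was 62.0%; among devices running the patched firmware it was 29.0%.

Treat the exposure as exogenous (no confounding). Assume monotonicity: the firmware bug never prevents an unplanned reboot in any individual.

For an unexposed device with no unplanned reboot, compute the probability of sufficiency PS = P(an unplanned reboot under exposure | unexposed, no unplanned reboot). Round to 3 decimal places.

p₁ = 0.62, p₀ = 0.29.
Under exogeneity and monotonicity, PS = (p₁ − p₀) / (1 − p₀).
PS = (0.62 − 0.29) / (1 − 0.29) = 0.33 / 0.71 ≈ 0.4648

PS ≈ 0.465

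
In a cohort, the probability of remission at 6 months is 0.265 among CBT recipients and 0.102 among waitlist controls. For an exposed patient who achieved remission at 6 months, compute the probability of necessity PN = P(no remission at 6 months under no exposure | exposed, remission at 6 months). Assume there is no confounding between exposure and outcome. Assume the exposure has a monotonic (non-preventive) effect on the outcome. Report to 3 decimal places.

Let p₁ = 0.265, p₀ = 0.102.
Under exogeneity and monotonicity, PN = (p₁ − p₀) / p₁.
PN = (0.265 − 0.102) / 0.265 = 0.163 / 0.265 ≈ 0.6151

PN ≈ 0.615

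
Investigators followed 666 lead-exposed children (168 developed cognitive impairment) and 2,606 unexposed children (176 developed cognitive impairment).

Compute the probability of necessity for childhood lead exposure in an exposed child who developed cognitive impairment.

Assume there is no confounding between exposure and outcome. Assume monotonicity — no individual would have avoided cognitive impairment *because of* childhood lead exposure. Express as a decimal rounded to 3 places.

PN ≈ 0.732

p₁ = P(outcome | exposed) = 168/666 = 0.25225
p₀ = P(outcome | unexposed) = 176/2606 = 0.067536
Under exogeneity and monotonicity, PN = (p₁ − p₀) / p₁.
PN = (0.25225 − 0.067536) / 0.25225 = 0.18472 / 0.25225 ≈ 0.7323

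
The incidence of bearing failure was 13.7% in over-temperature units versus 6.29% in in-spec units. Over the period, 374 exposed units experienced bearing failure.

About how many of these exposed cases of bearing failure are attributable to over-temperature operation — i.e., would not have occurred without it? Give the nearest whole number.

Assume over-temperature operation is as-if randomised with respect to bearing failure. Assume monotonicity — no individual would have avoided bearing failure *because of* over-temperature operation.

about 202 cases

p₁ = 0.137, p₀ = 0.0629.
PN = (p₁ − p₀)/p₁ = (0.137 − 0.0629) / 0.137 ≈ 0.54088.
Attributable cases ≈ PN × (exposed cases) = 0.54088 × 374 ≈ 202.29.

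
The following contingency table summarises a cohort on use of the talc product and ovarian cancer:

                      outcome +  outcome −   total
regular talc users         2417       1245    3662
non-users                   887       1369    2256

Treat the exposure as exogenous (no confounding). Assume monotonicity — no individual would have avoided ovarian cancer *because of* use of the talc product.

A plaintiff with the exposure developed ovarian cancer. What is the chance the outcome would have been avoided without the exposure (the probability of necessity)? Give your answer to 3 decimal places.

p₁ = P(outcome | exposed) = 2417/3662 = 0.66002
p₀ = P(outcome | unexposed) = 887/2256 = 0.39317
Under exogeneity and monotonicity, PN = (p₁ − p₀)/p₁.
PN = (0.66002 − 0.39317) / 0.66002 ≈ 0.4043

PN ≈ 0.404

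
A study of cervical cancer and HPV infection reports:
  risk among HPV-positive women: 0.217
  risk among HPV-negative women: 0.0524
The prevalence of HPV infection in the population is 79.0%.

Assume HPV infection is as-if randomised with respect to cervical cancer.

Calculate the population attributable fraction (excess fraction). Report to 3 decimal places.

PAF ≈ 0.713

Let p₁ = 0.217, p₀ = 0.0524.
Overall risk P(Y=1) = π·p₁ + (1−π)·p₀ = 0.79×0.217 + 0.21×0.0524 = 0.18243.
Under exogeneity, PAF = [P(Y=1) − p₀] / P(Y=1).
PAF = (0.18243 − 0.0524) / 0.18243 ≈ 0.7128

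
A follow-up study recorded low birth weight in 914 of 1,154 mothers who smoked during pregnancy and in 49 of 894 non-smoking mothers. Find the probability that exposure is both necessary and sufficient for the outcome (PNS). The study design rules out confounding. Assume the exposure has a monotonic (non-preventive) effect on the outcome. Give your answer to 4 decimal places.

p₁ = P(outcome | exposed) = 914/1154 = 0.79203
p₀ = P(outcome | unexposed) = 49/894 = 0.05481
Under exogeneity and monotonicity, PNS = p₁ − p₀.
PNS = 0.79203 − 0.05481 = 0.73722

PNS ≈ 0.7372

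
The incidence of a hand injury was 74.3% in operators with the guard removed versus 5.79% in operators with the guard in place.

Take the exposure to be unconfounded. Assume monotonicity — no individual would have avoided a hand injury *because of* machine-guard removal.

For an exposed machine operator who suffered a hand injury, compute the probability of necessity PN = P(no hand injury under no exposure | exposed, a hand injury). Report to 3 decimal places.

PN ≈ 0.922

p₁ = 0.743, p₀ = 0.0579.
Under exogeneity and monotonicity, PN = (p₁ − p₀) / p₁.
PN = (0.743 − 0.0579) / 0.743 = 0.6851 / 0.743 ≈ 0.9221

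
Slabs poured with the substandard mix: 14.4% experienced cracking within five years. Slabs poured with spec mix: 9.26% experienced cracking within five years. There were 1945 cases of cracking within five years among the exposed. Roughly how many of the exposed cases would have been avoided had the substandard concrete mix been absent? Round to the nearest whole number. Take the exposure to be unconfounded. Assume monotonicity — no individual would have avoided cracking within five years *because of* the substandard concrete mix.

p₁ = 0.144, p₀ = 0.0926.
PN = (p₁ − p₀)/p₁ = (0.144 − 0.0926) / 0.144 ≈ 0.35694.
Attributable cases ≈ PN × (exposed cases) = 0.35694 × 1945 ≈ 694.26.

about 694 cases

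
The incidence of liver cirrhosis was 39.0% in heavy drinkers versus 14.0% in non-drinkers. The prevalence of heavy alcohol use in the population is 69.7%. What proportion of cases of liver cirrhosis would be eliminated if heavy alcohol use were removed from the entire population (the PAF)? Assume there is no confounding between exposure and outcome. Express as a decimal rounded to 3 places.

p₁ = 0.39, p₀ = 0.14.
Overall risk P(Y=1) = π·p₁ + (1−π)·p₀ = 0.697×0.39 + 0.303×0.14 = 0.31425.
Under exogeneity, PAF = [P(Y=1) − p₀] / P(Y=1).
PAF = (0.31425 − 0.14) / 0.31425 ≈ 0.5545

PAF ≈ 0.554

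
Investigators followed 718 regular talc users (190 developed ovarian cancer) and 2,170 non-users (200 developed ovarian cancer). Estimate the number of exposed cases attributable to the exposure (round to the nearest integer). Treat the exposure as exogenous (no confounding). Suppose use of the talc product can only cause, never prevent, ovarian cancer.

p₁ = P(outcome | exposed) = 190/718 = 0.26462
p₀ = P(outcome | unexposed) = 200/2170 = 0.092166
PN = (p₁ − p₀)/p₁ = (0.26462 − 0.092166) / 0.26462 ≈ 0.65171.
Attributable cases ≈ PN × (exposed cases) = 0.65171 × 190 ≈ 123.82.

about 124 cases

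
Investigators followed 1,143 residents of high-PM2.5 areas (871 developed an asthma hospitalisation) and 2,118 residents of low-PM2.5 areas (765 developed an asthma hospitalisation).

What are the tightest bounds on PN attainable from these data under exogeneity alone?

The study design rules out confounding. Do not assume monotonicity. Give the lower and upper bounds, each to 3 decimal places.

0.526 ≤ PN ≤ 0.838

p₁ = P(outcome | exposed) = 871/1143 = 0.76203
p₀ = P(outcome | unexposed) = 765/2118 = 0.36119
Under exogeneity alone the bounds on PN are max{0,(p₁−p₀)/p₁} ≤ PN ≤ min{1,(1−p₀)/p₁}.
  lower = (p₁ − p₀)/p₁ = 0.40084 / 0.76203 ≈ 0.5260
  upper = min{1, (1 − p₀)/p₁} = 0.63881 / 0.76203 ≈ 0.8383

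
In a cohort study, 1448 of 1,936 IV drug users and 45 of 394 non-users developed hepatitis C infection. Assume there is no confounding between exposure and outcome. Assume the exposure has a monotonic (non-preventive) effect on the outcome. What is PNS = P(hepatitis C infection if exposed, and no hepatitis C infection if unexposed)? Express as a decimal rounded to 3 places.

p₁ = P(outcome | exposed) = 1448/1936 = 0.74793
p₀ = P(outcome | unexposed) = 45/394 = 0.11421
Under exogeneity and monotonicity, PNS = p₁ − p₀.
PNS = 0.74793 − 0.11421 = 0.63372

PNS ≈ 0.634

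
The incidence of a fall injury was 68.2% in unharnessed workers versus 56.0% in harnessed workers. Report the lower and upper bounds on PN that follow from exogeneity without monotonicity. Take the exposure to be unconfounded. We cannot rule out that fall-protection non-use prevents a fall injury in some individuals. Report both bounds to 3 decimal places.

0.179 ≤ PN ≤ 0.645

p₁ = 0.682, p₀ = 0.56.
Under exogeneity alone the bounds on PN are max{0,(p₁−p₀)/p₁} ≤ PN ≤ min{1,(1−p₀)/p₁}.
  lower = (p₁ − p₀)/p₁ = 0.122 / 0.682 ≈ 0.1789
  upper = min{1, (1 − p₀)/p₁} = 0.44 / 0.682 ≈ 0.6452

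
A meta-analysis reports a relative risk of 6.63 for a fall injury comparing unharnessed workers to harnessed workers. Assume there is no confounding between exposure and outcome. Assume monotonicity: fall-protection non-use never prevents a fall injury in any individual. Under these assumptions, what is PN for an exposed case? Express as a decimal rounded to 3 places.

Under exogeneity and monotonicity, PN = (RR − 1) / RR = 1 − 1/RR.
PN = (6.63 − 1) / 6.63 = 5.63 / 6.63 ≈ 0.8492

PN ≈ 0.849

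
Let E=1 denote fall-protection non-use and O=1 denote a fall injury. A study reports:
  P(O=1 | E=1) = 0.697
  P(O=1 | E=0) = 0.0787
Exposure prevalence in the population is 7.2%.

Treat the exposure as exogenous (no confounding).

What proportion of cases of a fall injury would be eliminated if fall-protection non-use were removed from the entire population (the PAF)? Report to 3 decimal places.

PAF ≈ 0.361

Let p₁ = 0.697, p₀ = 0.0787.
Overall risk P(Y=1) = π·p₁ + (1−π)·p₀ = 0.072×0.697 + 0.928×0.0787 = 0.12322.
Under exogeneity, PAF = [P(Y=1) − p₀] / P(Y=1).
PAF = (0.12322 − 0.0787) / 0.12322 ≈ 0.3613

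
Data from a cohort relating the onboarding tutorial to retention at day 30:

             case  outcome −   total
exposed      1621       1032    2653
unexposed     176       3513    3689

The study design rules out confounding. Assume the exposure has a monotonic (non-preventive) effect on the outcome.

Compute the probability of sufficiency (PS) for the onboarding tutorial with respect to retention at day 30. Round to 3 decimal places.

PS ≈ 0.592

p₁ = P(outcome | exposed) = 1621/2653 = 0.61101
p₀ = P(outcome | unexposed) = 176/3689 = 0.047709
Under exogeneity and monotonicity, PS = (p₁ − p₀) / (1 − p₀).
PS = (0.61101 − 0.047709) / (1 − 0.047709) = 0.5633 / 0.95229 ≈ 0.5915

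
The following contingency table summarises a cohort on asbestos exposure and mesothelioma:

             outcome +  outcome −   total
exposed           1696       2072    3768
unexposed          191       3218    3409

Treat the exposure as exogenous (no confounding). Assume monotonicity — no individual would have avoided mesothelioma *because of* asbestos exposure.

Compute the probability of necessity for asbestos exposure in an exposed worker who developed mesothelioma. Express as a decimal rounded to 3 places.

PN ≈ 0.876

p₁ = P(outcome | exposed) = 1696/3768 = 0.45011
p₀ = P(outcome | unexposed) = 191/3409 = 0.056028
Under exogeneity and monotonicity, PN = (p₁ − p₀) / p₁.
PN = (0.45011 − 0.056028) / 0.45011 = 0.39408 / 0.45011 ≈ 0.8755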